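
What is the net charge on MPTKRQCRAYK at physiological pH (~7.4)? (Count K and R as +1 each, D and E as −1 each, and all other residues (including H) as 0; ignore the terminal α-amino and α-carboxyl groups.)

+4

Positive (K, R): K4, R5, R8, K11 → +4.
Negative (D, E): none → −0.
Net charge = (+4) + (−0) = +4.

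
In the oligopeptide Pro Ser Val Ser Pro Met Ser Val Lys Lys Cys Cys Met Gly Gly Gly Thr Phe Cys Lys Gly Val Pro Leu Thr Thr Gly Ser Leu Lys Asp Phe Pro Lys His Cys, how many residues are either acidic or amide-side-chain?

1

Acidic: D, E. Amide-side-chain: N, Q.
Acidic residues here: Asp31 (1).
Amide-side-chain residues here: none (0).
The two groups share no amino acid, so total = 1 + 0 = 1.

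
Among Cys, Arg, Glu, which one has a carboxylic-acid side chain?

Aspartate (D) and glutamate (E) have carboxylic-acid side chains and are the acidic amino acids.
Of the listed options, only Glu belongs to this group.

Glu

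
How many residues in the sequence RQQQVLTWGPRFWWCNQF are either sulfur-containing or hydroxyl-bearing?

Sulfur-containing: C, M. Hydroxyl-bearing: S, T, Y.
Sulfur-containing residues here: C15 (1).
Hydroxyl-bearing residues here: T7 (1).
The two groups share no amino acid, so total = 1 + 1 = 2.

2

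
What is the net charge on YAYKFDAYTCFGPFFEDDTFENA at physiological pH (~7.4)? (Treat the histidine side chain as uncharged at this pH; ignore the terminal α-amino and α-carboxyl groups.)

-4

Near pH 7.4, K and R contribute +1 each, D and E contribute −1 each, and every other side chain (His included, as stated) is uncharged.
Positive (K, R): K4 → +1.
Negative (D, E): D6, E16, D17, D18, E21 → −5.
Net charge = (+1) + (−5) = −4.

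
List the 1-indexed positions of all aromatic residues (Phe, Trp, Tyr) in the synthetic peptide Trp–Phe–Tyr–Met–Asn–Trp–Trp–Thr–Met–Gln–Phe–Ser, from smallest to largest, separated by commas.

Matching residues: Trp1, Phe2, Tyr3, Trp6, Trp7, Phe11.

1, 2, 3, 6, 7, 11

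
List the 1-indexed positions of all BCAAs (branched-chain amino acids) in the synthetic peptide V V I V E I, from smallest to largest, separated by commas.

Valine (V), leucine (L), and isoleucine (I) are the branched-chain amino acids.
Matching residues: V1, V2, I3, V4, I6.

1, 2, 3, 4, 6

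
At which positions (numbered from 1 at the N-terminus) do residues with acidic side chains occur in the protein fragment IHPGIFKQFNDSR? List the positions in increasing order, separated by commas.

Aspartate (D) and glutamate (E) have carboxylic-acid side chains and are the acidic amino acids.
Matching residues: D11.

11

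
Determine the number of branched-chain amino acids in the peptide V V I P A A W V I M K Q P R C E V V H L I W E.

Valine (V), leucine (L), and isoleucine (I) are the branched-chain amino acids.
Matching residues: V1, V2, I3, V8, I9, V17, V18, L20, I21.

9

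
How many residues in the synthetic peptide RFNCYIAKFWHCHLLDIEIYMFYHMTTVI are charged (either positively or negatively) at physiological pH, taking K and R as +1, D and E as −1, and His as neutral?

Charged side chains at pH ~7.4: K, R (positive); D, E (negative).
Matching residues: R1, K8, D16, E18.

4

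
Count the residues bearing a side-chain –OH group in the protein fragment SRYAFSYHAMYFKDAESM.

S, T, and Y are the three residues with a side-chain hydroxyl.
Matching residues: S1, Y3, S6, Y7, Y11, S17.

6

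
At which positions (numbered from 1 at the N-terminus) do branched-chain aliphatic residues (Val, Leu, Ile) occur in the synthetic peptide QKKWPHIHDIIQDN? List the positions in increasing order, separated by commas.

7, 10, 11

Matching residues: I7, I10, I11.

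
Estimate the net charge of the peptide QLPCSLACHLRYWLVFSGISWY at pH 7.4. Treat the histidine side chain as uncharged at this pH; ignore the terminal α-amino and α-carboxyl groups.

+1

Near pH 7.4, K and R contribute +1 each, D and E contribute −1 each, and every other side chain (His included, as stated) is uncharged.
Positive (K, R): R11 → +1.
Negative (D, E): none → −0.
Net charge = (+1) + (−0) = +1.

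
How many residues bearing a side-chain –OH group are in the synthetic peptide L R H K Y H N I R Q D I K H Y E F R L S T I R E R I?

4

The –OH-bearing residues are Ser, Thr (aliphatic alcohols), and Tyr (phenol).
Matching residues: Y5, Y15, S20, T21.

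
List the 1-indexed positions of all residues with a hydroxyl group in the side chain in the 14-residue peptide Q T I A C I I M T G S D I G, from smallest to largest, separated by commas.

Serine (S), threonine (T), and tyrosine (Y) each carry a hydroxyl group on the side chain.
Matching residues: T2, T9, S11.

2, 9, 11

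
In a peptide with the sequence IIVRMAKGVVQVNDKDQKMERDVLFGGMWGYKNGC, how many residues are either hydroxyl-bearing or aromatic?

Hydroxyl-bearing: S, T, Y. Aromatic: F, W, Y.
Hydroxyl-bearing residues here: Y31 (1).
Aromatic residues here: F25, W29, Y31 (3).
Y is in both groups, so the 1 Y residue must not be double-counted.
Total = 1 + 3 − 1 = 3.

3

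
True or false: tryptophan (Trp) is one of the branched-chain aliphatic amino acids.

V, L, and I make up the branched-chain aliphatic group.
Tryptophan is not in this group.

False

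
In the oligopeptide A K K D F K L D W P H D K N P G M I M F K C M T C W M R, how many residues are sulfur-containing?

The sulfur-bearing residues are cysteine (–SH) and methionine (–S–CH₃).
Matching residues: M17, M19, C22, M23, C25, M27.

6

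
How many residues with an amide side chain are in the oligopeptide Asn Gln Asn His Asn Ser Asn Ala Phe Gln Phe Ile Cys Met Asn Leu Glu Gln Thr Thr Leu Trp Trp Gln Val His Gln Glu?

The amide-side-chain residues are Asn (N) and Gln (Q).
Matching residues: Asn1, Gln2, Asn3, Asn5, Asn7, Gln10, Asn15, Gln18, Gln24, Gln27.

10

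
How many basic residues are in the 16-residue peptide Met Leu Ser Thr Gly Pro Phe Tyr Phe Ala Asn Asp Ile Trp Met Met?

Lysine (K), arginine (R), and histidine (H) have basic, nitrogen-containing side chains.
None of the 16 residues belong to this group.

0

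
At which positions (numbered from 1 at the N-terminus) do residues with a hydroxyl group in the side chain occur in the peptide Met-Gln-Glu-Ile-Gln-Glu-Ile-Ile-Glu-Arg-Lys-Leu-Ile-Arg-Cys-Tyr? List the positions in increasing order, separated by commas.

16

Serine (S), threonine (T), and tyrosine (Y) each carry a hydroxyl group on the side chain.
Matching residues: Tyr16.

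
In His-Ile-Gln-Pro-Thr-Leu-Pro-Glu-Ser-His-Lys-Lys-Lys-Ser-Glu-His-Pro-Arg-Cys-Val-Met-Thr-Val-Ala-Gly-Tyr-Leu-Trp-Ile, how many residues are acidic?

2

Aspartate (D) and glutamate (E) have carboxylic-acid side chains and are the acidic amino acids.
Matching residues: Glu8, Glu15.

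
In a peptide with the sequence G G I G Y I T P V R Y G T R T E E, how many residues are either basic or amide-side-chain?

Basic: H, K, R. Amide-side-chain: N, Q.
Basic residues here: R10, R14 (2).
Amide-side-chain residues here: none (0).
The two groups share no amino acid, so total = 2 + 0 = 2.

2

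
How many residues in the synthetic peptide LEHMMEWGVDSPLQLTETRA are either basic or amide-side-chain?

3

Basic: H, K, R. Amide-side-chain: N, Q.
Basic residues here: H3, R19 (2).
Amide-side-chain residues here: Q14 (1).
The two groups share no amino acid, so total = 2 + 1 = 3.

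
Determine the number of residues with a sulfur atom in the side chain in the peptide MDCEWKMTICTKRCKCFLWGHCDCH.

Only Cys (C) and Met (M) have a sulfur atom in the side chain.
Matching residues: M1, C3, M7, C10, C14, C16, C22, C24.

8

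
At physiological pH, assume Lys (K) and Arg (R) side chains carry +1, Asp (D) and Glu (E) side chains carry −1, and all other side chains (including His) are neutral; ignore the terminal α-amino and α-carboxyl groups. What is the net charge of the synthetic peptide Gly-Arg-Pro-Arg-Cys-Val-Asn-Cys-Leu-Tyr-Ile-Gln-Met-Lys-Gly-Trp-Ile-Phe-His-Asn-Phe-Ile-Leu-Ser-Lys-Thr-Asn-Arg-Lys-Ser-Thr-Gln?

Positive (K, R): Arg2, Arg4, Lys14, Lys25, Arg28, Lys29 → +6.
Negative (D, E): none → −0.
Net charge = (+6) + (−0) = +6.

+6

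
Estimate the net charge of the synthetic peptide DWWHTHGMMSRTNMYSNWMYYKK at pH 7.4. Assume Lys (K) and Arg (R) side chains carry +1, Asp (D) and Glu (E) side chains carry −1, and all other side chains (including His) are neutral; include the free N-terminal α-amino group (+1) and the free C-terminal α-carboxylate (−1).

Positive (K, R): R11, K22, K23 → +3.
Negative (D, E): D1 → −1.
The N-terminus (+1) and C-terminus (−1) cancel.
Net charge = (+3) + (−1) = +2.

+2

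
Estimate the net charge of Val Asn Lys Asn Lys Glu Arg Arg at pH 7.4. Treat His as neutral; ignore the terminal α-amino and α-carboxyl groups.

Near pH 7.4, K and R contribute +1 each, D and E contribute −1 each, and every other side chain (His included, as stated) is uncharged.
Positive (K, R): Lys3, Lys5, Arg7, Arg8 → +4.
Negative (D, E): Glu6 → −1.
Net charge = (+4) + (−1) = +3.

+3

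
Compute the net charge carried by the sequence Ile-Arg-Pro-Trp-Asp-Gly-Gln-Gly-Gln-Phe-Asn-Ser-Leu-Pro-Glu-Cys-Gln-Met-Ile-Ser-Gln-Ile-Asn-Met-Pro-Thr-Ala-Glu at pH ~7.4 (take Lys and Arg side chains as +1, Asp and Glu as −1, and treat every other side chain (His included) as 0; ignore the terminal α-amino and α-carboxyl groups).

-2

Positive (K, R): Arg2 → +1.
Negative (D, E): Asp5, Glu15, Glu28 → −3.
Net charge = (+1) + (−3) = −2.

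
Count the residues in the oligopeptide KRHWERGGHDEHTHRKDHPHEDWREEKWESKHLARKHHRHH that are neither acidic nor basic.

Acidic: D, E. Basic: K, R, H. All other residues are neither.
Matching residues: W4, G7, G8, T13, P19, W23, W28, S30, L33, A34.

10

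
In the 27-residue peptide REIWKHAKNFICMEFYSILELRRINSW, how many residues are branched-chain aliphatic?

6

The BCAAs are Val, Leu, and Ile — aliphatic side chains with a branch point.
Matching residues: I3, I11, I18, L19, L21, I24.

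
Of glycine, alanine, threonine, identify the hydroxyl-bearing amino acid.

S, T, and Y are the three residues with a side-chain hydroxyl.
Of the listed options, only threonine belongs to this group.

threonine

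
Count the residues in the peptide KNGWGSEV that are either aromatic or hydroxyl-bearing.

Aromatic: F, W, Y. Hydroxyl-bearing: S, T, Y.
Aromatic residues here: W4 (1).
Hydroxyl-bearing residues here: S6 (1).
(Y belongs to both groups, but none appear in this sequence.) Total = 1 + 1 = 2.

2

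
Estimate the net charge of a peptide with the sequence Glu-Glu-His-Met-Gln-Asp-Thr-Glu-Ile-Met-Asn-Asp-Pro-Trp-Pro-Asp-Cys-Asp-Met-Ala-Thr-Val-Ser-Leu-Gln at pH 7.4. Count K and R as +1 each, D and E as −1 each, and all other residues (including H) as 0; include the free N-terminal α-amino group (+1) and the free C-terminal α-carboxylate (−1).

Positive (K, R): none → +0.
Negative (D, E): Glu1, Glu2, Asp6, Glu8, Asp12, Asp16, Asp18 → −7.
The N-terminus (+1) and C-terminus (−1) cancel.
Net charge = (+0) + (−7) = −7.

-7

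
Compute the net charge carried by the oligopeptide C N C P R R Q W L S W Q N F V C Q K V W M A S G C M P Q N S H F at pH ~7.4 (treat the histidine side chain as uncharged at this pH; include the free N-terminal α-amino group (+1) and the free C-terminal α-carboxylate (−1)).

+3

Near pH 7.4, K and R contribute +1 each, D and E contribute −1 each, and every other side chain (His included, as stated) is uncharged.
Positive (K, R): R5, R6, K18 → +3.
Negative (D, E): none → −0.
The N-terminus (+1) and C-terminus (−1) cancel.
Net charge = (+3) + (−0) = +3.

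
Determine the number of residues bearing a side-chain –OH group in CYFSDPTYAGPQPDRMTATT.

S, T, and Y are the three residues with a side-chain hydroxyl.
Matching residues: Y2, S4, T7, Y8, T17, T19, T20.

7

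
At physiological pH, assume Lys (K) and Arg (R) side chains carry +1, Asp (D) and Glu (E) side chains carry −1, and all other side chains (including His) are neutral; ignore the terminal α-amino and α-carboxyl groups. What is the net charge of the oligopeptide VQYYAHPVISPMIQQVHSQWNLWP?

Positive (K, R): none → +0.
Negative (D, E): none → −0.
Net charge = (+0) + (−0) = 0.

0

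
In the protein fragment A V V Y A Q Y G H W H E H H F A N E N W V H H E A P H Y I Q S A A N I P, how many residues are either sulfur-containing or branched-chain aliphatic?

Sulfur-containing: C, M. Branched-chain aliphatic: I, L, V.
Sulfur-containing residues here: none (0).
Branched-chain aliphatic residues here: V2, V3, V21, I29, I35 (5).
The two groups share no amino acid, so total = 0 + 5 = 5.

5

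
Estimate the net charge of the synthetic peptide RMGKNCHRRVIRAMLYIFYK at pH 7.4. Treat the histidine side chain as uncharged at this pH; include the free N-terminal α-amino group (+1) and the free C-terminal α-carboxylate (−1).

Near pH 7.4, K and R contribute +1 each, D and E contribute −1 each, and every other side chain (His included, as stated) is uncharged.
Positive (K, R): R1, K4, R8, R9, R12, K20 → +6.
Negative (D, E): none → −0.
The N-terminus (+1) and C-terminus (−1) cancel.
Net charge = (+6) + (−0) = +6.

+6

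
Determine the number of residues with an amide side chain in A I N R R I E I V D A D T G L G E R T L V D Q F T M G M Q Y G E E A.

3

The amide-side-chain residues are Asn (N) and Gln (Q).
Matching residues: N3, Q23, Q29.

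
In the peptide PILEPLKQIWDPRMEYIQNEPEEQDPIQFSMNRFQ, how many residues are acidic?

The acidic residues are Asp (D) and Glu (E), whose side chains end in a carboxylate group.
Matching residues: E4, D11, E15, E20, E22, E23, D25.

7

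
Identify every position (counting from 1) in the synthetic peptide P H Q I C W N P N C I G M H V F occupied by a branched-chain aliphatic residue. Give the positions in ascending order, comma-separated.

4, 11, 15

Valine (V), leucine (L), and isoleucine (I) are the branched-chain amino acids.
Matching residues: I4, I11, V15.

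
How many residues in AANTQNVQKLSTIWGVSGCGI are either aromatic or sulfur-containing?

2

Aromatic: F, W, Y. Sulfur-containing: C, M.
Aromatic residues here: W14 (1).
Sulfur-containing residues here: C19 (1).
The two groups share no amino acid, so total = 1 + 1 = 2.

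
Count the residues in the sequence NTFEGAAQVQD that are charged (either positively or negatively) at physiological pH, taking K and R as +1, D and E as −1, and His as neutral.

2

Charged side chains at pH ~7.4: K, R (positive); D, E (negative).
Matching residues: E4, D11.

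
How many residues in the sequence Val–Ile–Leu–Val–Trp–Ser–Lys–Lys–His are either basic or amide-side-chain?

Basic: H, K, R. Amide-side-chain: N, Q.
Basic residues here: Lys7, Lys8, His9 (3).
Amide-side-chain residues here: none (0).
The two groups share no amino acid, so total = 3 + 0 = 3.

3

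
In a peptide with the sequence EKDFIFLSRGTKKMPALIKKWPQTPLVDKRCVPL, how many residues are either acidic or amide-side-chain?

4

Acidic: D, E. Amide-side-chain: N, Q.
Acidic residues here: E1, D3, D28 (3).
Amide-side-chain residues here: Q23 (1).
The two groups share no amino acid, so total = 3 + 1 = 4.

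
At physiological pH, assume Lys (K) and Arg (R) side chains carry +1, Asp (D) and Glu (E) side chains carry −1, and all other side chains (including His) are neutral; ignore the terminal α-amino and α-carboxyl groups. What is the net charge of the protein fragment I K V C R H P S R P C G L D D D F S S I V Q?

Positive (K, R): K2, R5, R9 → +3.
Negative (D, E): D14, D15, D16 → −3.
Net charge = (+3) + (−3) = 0.

0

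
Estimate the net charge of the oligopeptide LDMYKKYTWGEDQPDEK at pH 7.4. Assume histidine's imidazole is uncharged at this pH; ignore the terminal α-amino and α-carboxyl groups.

-2

The side chains ionized at physiological pH are Lys/Arg (+1) and Asp/Glu (−1); with His treated as neutral, nothing else contributes.
Positive (K, R): K5, K6, K17 → +3.
Negative (D, E): D2, E11, D12, D15, E16 → −5.
Net charge = (+3) + (−5) = −2.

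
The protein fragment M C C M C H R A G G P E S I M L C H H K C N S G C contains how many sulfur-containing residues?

9

The sulfur-bearing residues are cysteine (–SH) and methionine (–S–CH₃).
Matching residues: M1, C2, C3, M4, C5, M15, C17, C21, C25.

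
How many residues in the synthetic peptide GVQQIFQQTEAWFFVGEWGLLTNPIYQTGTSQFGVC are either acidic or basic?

2

Acidic: D, E. Basic: H, K, R.
Acidic residues here: E10, E17 (2).
Basic residues here: none (0).
The two groups share no amino acid, so total = 2 + 0 = 2.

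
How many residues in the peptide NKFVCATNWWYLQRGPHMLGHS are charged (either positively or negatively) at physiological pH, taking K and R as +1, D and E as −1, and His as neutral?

Charged side chains at pH ~7.4: K, R (positive); D, E (negative).
Matching residues: K2, R14.

2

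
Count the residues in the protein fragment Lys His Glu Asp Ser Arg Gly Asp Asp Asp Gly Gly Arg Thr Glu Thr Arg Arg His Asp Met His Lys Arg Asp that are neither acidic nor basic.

Acidic: D, E. Basic: K, R, H. All other residues are neither.
Matching residues: Ser5, Gly7, Gly11, Gly12, Thr14, Thr16, Met21.

7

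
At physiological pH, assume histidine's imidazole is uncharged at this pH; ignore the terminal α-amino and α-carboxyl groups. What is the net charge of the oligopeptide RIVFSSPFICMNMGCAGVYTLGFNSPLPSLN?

+1

At pH ~7.4 the Lys and Arg side chains are protonated (+1), the Asp and Glu side chains are deprotonated (−1), and with His taken as neutral all other side chains carry no charge.
Positive (K, R): R1 → +1.
Negative (D, E): none → −0.
Net charge = (+1) + (−0) = +1.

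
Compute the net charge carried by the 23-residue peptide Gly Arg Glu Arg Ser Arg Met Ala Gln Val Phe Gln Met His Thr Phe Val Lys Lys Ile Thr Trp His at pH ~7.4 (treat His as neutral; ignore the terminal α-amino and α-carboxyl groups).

At pH ~7.4 the Lys and Arg side chains are protonated (+1), the Asp and Glu side chains are deprotonated (−1), and with His taken as neutral all other side chains carry no charge.
Positive (K, R): Arg2, Arg4, Arg6, Lys18, Lys19 → +5.
Negative (D, E): Glu3 → −1.
Net charge = (+5) + (−1) = +4.

+4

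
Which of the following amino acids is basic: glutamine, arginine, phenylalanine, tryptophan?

arginine

Lysine (K), arginine (R), and histidine (H) have basic, nitrogen-containing side chains.
Of the listed options, only arginine belongs to this group.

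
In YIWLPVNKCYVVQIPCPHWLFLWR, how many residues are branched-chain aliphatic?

V, L, and I make up the branched-chain aliphatic group.
Matching residues: I2, L4, V6, V11, V12, I14, L20, L22.

8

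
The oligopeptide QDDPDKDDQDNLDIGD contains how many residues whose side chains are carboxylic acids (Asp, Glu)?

Matching residues: D2, D3, D5, D7, D8, D10, D13, D16.

8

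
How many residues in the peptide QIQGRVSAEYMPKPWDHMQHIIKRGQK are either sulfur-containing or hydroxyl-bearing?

Sulfur-containing: C, M. Hydroxyl-bearing: S, T, Y.
Sulfur-containing residues here: M11, M18 (2).
Hydroxyl-bearing residues here: S7, Y10 (2).
The two groups share no amino acid, so total = 2 + 2 = 4.

4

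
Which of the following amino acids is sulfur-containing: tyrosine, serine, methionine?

Only Cys (C) and Met (M) have a sulfur atom in the side chain.
Of the listed options, only methionine belongs to this group.

methionine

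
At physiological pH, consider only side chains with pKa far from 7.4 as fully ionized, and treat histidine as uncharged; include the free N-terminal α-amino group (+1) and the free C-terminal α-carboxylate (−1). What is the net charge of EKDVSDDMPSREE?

The side chains ionized at physiological pH are Lys/Arg (+1) and Asp/Glu (−1); with His treated as neutral, nothing else contributes.
Positive (K, R): K2, R11 → +2.
Negative (D, E): E1, D3, D6, D7, E12, E13 → −6.
The N-terminus (+1) and C-terminus (−1) cancel.
Net charge = (+2) + (−6) = −4.

-4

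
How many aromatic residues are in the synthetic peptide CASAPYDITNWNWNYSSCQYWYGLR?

F, W, and Y each carry an aromatic ring on the side chain.
Matching residues: Y6, W11, W13, Y15, Y20, W21, Y22.

7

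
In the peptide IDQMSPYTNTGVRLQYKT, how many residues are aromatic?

F, W, and Y each carry an aromatic ring on the side chain.
Matching residues: Y7, Y16.

2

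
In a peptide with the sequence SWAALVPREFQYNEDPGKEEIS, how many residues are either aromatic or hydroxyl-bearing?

5

Aromatic: F, W, Y. Hydroxyl-bearing: S, T, Y.
Aromatic residues here: W2, F10, Y12 (3).
Hydroxyl-bearing residues here: S1, Y12, S22 (3).
Y is in both groups, so the 1 Y residue must not be double-counted.
Total = 3 + 3 − 1 = 5.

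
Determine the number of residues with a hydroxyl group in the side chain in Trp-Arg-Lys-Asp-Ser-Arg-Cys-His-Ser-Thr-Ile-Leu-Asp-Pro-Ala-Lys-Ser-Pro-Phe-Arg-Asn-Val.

S, T, and Y are the three residues with a side-chain hydroxyl.
Matching residues: Ser5, Ser9, Thr10, Ser17.

4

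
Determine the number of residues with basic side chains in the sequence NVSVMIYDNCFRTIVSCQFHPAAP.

The basic amino acids are Lys (K), Arg (R), and His (H).
Matching residues: R12, H20.

2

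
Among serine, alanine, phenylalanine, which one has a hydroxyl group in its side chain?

Serine (S), threonine (T), and tyrosine (Y) each carry a hydroxyl group on the side chain.
Of the listed options, only serine belongs to this group.

serine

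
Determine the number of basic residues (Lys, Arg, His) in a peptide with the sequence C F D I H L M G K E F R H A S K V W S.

5

Matching residues: H5, K9, R12, H13, K16.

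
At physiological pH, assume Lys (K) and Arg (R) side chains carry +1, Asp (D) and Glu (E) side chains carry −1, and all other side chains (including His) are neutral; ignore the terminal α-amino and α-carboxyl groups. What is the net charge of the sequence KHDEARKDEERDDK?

Positive (K, R): K1, R6, K7, R11, K14 → +5.
Negative (D, E): D3, E4, D8, E9, E10, D12, D13 → −7.
Net charge = (+5) + (−7) = −2.

-2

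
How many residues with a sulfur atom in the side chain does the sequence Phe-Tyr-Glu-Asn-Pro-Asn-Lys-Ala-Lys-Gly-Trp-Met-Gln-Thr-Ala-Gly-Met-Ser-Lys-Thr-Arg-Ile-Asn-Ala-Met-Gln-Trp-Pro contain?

3

The sulfur-bearing residues are cysteine (–SH) and methionine (–S–CH₃).
Matching residues: Met12, Met17, Met25.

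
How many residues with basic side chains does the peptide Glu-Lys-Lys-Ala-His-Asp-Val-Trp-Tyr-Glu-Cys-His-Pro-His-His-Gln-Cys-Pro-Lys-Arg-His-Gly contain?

9

Lysine (K), arginine (R), and histidine (H) have basic, nitrogen-containing side chains.
Matching residues: Lys2, Lys3, His5, His12, His14, His15, Lys19, Arg20, His21.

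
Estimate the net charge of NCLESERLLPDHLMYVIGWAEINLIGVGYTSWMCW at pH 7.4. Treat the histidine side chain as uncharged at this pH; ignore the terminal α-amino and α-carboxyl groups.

-3

Near pH 7.4, K and R contribute +1 each, D and E contribute −1 each, and every other side chain (His included, as stated) is uncharged.
Positive (K, R): R7 → +1.
Negative (D, E): E4, E6, D11, E21 → −4.
Net charge = (+1) + (−4) = −3.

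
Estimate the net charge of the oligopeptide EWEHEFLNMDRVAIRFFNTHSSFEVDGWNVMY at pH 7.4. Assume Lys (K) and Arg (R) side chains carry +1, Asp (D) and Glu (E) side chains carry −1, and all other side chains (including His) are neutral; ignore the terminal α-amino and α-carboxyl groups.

-4

Positive (K, R): R11, R15 → +2.
Negative (D, E): E1, E3, E5, D10, E24, D26 → −6.
Net charge = (+2) + (−6) = −4.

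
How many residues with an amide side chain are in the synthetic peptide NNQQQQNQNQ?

Only N (asparagine) and Q (glutamine) carry a side-chain carboxamide.
Matching residues: N1, N2, Q3, Q4, Q5, Q6, N7, Q8, N9, Q10.

10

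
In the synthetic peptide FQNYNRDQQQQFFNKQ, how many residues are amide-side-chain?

9

Asparagine (N) and glutamine (Q) have uncharged amide side chains.
Matching residues: Q2, N3, N5, Q8, Q9, Q10, Q11, N14, Q16.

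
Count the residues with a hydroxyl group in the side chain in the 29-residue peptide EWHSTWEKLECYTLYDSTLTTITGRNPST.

S, T, and Y are the three residues with a side-chain hydroxyl.
Matching residues: S4, T5, Y12, T13, Y15, S17, T18, T20, T21, T23, S28, T29.

12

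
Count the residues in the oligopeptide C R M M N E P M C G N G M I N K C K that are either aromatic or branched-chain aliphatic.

Aromatic: F, W, Y. Branched-chain aliphatic: I, L, V.
Aromatic residues here: none (0).
Branched-chain aliphatic residues here: I14 (1).
The two groups share no amino acid, so total = 0 + 1 = 1.

1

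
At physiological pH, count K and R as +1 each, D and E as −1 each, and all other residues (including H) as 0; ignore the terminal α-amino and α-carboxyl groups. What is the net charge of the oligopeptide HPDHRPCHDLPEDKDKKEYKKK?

Positive (K, R): R5, K14, K16, K17, K20, K21, K22 → +7.
Negative (D, E): D3, D9, E12, D13, D15, E18 → −6.
Net charge = (+7) + (−6) = +1.

+1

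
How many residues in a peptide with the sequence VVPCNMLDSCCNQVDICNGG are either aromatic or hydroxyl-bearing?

Aromatic: F, W, Y. Hydroxyl-bearing: S, T, Y.
Aromatic residues here: none (0).
Hydroxyl-bearing residues here: S9 (1).
(Y belongs to both groups, but none appear in this sequence.) Total = 0 + 1 = 1.

1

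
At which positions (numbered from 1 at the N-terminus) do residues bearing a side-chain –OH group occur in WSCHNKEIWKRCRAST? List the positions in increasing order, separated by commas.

S, T, and Y are the three residues with a side-chain hydroxyl.
Matching residues: S2, S15, T16.

2, 15, 16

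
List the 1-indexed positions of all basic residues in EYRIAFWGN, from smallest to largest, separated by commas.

Lysine (K), arginine (R), and histidine (H) have basic, nitrogen-containing side chains.
Matching residues: R3.

3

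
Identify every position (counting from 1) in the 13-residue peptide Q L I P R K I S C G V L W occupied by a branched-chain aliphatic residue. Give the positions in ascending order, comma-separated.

2, 3, 7, 11, 12

Valine (V), leucine (L), and isoleucine (I) are the branched-chain amino acids.
Matching residues: L2, I3, I7, V11, L12.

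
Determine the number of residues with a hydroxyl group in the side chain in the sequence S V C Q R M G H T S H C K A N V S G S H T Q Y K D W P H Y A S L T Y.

The –OH-bearing residues are Ser, Thr (aliphatic alcohols), and Tyr (phenol).
Matching residues: S1, T9, S10, S17, S19, T21, Y23, Y29, S31, T33, Y34.

11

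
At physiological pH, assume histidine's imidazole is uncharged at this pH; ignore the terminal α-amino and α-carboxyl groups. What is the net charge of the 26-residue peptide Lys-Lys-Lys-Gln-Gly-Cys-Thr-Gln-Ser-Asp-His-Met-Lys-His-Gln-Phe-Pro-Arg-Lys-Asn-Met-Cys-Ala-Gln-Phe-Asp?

+4

The side chains ionized at physiological pH are Lys/Arg (+1) and Asp/Glu (−1); with His treated as neutral, nothing else contributes.
Positive (K, R): Lys1, Lys2, Lys3, Lys13, Arg18, Lys19 → +6.
Negative (D, E): Asp10, Asp26 → −2.
Net charge = (+6) + (−2) = +4.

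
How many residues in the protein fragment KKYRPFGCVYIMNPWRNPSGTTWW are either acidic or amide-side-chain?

Acidic: D, E. Amide-side-chain: N, Q.
Acidic residues here: none (0).
Amide-side-chain residues here: N13, N17 (2).
The two groups share no amino acid, so total = 0 + 2 = 2.

2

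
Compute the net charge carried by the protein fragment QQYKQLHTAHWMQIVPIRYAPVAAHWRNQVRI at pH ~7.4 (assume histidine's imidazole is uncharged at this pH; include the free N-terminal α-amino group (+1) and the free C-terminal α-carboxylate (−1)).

+4

At pH ~7.4 the Lys and Arg side chains are protonated (+1), the Asp and Glu side chains are deprotonated (−1), and with His taken as neutral all other side chains carry no charge.
Positive (K, R): K4, R18, R27, R31 → +4.
Negative (D, E): none → −0.
The N-terminus (+1) and C-terminus (−1) cancel.
Net charge = (+4) + (−0) = +4.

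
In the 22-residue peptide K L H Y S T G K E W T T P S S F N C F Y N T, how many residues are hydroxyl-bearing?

Serine (S), threonine (T), and tyrosine (Y) each carry a hydroxyl group on the side chain.
Matching residues: Y4, S5, T6, T11, T12, S14, S15, Y20, T22.

9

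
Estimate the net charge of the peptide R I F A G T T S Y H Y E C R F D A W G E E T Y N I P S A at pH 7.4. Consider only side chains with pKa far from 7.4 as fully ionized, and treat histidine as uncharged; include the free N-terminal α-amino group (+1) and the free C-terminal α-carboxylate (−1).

-2

At pH ~7.4 the Lys and Arg side chains are protonated (+1), the Asp and Glu side chains are deprotonated (−1), and with His taken as neutral all other side chains carry no charge.
Positive (K, R): R1, R14 → +2.
Negative (D, E): E12, D16, E20, E21 → −4.
The N-terminus (+1) and C-terminus (−1) cancel.
Net charge = (+2) + (−4) = −2.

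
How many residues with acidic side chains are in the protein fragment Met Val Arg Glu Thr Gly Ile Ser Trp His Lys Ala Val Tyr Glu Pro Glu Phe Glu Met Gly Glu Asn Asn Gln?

5

Only D (aspartate) and E (glutamate) carry a side-chain carboxylic acid.
Matching residues: Glu4, Glu15, Glu17, Glu19, Glu22.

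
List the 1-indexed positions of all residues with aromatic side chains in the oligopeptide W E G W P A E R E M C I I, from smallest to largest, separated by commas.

F, W, and Y each carry an aromatic ring on the side chain.
Matching residues: W1, W4.

1, 4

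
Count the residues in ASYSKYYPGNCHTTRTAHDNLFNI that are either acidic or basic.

5

Acidic: D, E. Basic: H, K, R.
Acidic residues here: D19 (1).
Basic residues here: K5, H12, R15, H18 (4).
The two groups share no amino acid, so total = 1 + 4 = 5.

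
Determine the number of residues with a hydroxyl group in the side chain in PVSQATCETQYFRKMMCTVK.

The –OH-bearing residues are Ser, Thr (aliphatic alcohols), and Tyr (phenol).
Matching residues: S3, T6, T9, Y11, T18.

5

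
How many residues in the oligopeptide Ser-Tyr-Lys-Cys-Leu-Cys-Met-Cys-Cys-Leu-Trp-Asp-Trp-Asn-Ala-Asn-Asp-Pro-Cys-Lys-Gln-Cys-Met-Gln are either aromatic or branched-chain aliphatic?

5

Aromatic: F, W, Y. Branched-chain aliphatic: I, L, V.
Aromatic residues here: Tyr2, Trp11, Trp13 (3).
Branched-chain aliphatic residues here: Leu5, Leu10 (2).
The two groups share no amino acid, so total = 3 + 2 = 5.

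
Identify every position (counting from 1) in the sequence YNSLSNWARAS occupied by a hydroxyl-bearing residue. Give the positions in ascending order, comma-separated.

S, T, and Y are the three residues with a side-chain hydroxyl.
Matching residues: Y1, S3, S5, S11.

1, 3, 5, 11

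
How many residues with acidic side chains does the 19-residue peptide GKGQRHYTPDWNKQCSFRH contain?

Only D (aspartate) and E (glutamate) carry a side-chain carboxylic acid.
Matching residues: D10.

1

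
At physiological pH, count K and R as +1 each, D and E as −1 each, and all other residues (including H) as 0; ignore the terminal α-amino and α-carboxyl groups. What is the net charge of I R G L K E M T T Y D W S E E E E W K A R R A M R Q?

Positive (K, R): R2, K5, K19, R21, R22, R25 → +6.
Negative (D, E): E6, D11, E14, E15, E16, E17 → −6.
Net charge = (+6) + (−6) = 0.

0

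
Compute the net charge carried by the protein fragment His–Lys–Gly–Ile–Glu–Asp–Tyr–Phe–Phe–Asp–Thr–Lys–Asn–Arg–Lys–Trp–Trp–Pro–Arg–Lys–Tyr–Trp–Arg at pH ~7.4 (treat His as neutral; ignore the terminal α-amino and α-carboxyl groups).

At pH ~7.4 the Lys and Arg side chains are protonated (+1), the Asp and Glu side chains are deprotonated (−1), and with His taken as neutral all other side chains carry no charge.
Positive (K, R): Lys2, Lys12, Arg14, Lys15, Arg19, Lys20, Arg23 → +7.
Negative (D, E): Glu5, Asp6, Asp10 → −3.
Net charge = (+7) + (−3) = +4.

+4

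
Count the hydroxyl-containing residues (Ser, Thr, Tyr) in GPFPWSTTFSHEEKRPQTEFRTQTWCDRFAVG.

Matching residues: S6, T7, T8, S10, T18, T22, T24.

7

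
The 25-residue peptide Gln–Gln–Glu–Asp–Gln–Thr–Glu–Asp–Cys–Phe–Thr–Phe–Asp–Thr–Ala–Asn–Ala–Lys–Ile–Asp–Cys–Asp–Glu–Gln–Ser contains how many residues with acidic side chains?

Only D (aspartate) and E (glutamate) carry a side-chain carboxylic acid.
Matching residues: Glu3, Asp4, Glu7, Asp8, Asp13, Asp20, Asp22, Glu23.

8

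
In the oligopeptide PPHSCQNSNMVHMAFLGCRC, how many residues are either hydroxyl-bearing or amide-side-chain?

5

Hydroxyl-bearing: S, T, Y. Amide-side-chain: N, Q.
Hydroxyl-bearing residues here: S4, S8 (2).
Amide-side-chain residues here: Q6, N7, N9 (3).
The two groups share no amino acid, so total = 2 + 3 = 5.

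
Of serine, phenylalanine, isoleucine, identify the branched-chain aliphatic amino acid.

isoleucine

V, L, and I make up the branched-chain aliphatic group.
Of the listed options, only isoleucine belongs to this group.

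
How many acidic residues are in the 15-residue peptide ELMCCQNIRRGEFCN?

2

Only D (aspartate) and E (glutamate) carry a side-chain carboxylic acid.
Matching residues: E1, E12.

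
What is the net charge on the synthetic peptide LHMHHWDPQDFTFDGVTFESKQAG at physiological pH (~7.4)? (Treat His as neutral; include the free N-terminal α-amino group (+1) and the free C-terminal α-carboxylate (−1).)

Near pH 7.4, K and R contribute +1 each, D and E contribute −1 each, and every other side chain (His included, as stated) is uncharged.
Positive (K, R): K21 → +1.
Negative (D, E): D7, D10, D14, E19 → −4.
The N-terminus (+1) and C-terminus (−1) cancel.
Net charge = (+1) + (−4) = −3.

-3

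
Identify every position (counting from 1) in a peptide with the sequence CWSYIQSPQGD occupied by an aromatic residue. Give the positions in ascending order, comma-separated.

Matching residues: W2, Y4.

2, 4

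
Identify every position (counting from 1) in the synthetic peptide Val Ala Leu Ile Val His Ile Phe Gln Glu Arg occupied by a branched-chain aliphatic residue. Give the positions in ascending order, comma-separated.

1, 3, 4, 5, 7

The BCAAs are Val, Leu, and Ile — aliphatic side chains with a branch point.
Matching residues: Val1, Leu3, Ile4, Val5, Ile7.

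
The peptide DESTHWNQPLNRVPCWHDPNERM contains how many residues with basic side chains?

4

K, R, and H are the three residues with basic side chains (ε-amine, guanidinium, and imidazole respectively).
Matching residues: H5, R12, H17, R22.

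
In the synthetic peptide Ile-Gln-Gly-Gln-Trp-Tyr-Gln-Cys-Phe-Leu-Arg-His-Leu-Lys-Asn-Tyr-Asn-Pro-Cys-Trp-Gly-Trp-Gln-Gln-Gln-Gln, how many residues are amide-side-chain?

The amide-side-chain residues are Asn (N) and Gln (Q).
Matching residues: Gln2, Gln4, Gln7, Asn15, Asn17, Gln23, Gln24, Gln25, Gln26.

9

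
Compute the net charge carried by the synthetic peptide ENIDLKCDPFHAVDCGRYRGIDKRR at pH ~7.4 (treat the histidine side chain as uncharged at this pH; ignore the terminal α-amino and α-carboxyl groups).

+1

The side chains ionized at physiological pH are Lys/Arg (+1) and Asp/Glu (−1); with His treated as neutral, nothing else contributes.
Positive (K, R): K6, R17, R19, K23, R24, R25 → +6.
Negative (D, E): E1, D4, D8, D14, D22 → −5.
Net charge = (+6) + (−5) = +1.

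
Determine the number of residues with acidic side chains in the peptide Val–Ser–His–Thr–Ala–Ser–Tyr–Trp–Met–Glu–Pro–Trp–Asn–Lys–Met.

1

Aspartate (D) and glutamate (E) have carboxylic-acid side chains and are the acidic amino acids.
Matching residues: Glu10.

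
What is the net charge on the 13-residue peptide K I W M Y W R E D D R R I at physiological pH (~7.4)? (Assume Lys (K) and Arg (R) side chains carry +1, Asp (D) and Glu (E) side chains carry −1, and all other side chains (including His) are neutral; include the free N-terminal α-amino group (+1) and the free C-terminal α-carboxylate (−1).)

Positive (K, R): K1, R7, R11, R12 → +4.
Negative (D, E): E8, D9, D10 → −3.
The N-terminus (+1) and C-terminus (−1) cancel.
Net charge = (+4) + (−3) = +1.

+1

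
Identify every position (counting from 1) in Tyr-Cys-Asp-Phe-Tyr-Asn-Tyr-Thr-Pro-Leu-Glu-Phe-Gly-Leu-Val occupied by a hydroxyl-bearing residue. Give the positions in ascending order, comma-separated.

The –OH-bearing residues are Ser, Thr (aliphatic alcohols), and Tyr (phenol).
Matching residues: Tyr1, Tyr5, Tyr7, Thr8.

1, 5, 7, 8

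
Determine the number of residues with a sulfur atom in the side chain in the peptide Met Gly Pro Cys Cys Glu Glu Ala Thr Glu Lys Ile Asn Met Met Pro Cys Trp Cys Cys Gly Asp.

Only Cys (C) and Met (M) have a sulfur atom in the side chain.
Matching residues: Met1, Cys4, Cys5, Met14, Met15, Cys17, Cys19, Cys20.

8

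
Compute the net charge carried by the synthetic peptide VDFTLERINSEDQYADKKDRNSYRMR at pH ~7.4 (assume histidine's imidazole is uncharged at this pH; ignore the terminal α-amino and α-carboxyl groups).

0

The side chains ionized at physiological pH are Lys/Arg (+1) and Asp/Glu (−1); with His treated as neutral, nothing else contributes.
Positive (K, R): R7, K17, K18, R20, R24, R26 → +6.
Negative (D, E): D2, E6, E11, D12, D16, D19 → −6.
Net charge = (+6) + (−6) = 0.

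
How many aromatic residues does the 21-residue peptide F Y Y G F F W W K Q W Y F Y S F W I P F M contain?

14

Phenylalanine (F), tryptophan (W), and tyrosine (Y) have aromatic ring side chains.
Matching residues: F1, Y2, Y3, F5, F6, W7, W8, W11, Y12, F13, Y14, F16, W17, F20.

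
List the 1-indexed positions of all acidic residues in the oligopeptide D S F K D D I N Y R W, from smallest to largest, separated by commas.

1, 5, 6

The acidic residues are Asp (D) and Glu (E), whose side chains end in a carboxylate group.
Matching residues: D1, D5, D6.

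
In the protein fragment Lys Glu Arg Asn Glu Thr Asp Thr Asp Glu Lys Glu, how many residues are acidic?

Aspartate (D) and glutamate (E) have carboxylic-acid side chains and are the acidic amino acids.
Matching residues: Glu2, Glu5, Asp7, Asp9, Glu10, Glu12.

6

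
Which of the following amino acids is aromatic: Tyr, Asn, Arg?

Tyr

Phenylalanine (F), tryptophan (W), and tyrosine (Y) have aromatic ring side chains.
Of the listed options, only Tyr belongs to this group.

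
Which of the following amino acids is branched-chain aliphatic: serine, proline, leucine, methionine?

The BCAAs are Val, Leu, and Ile — aliphatic side chains with a branch point.
Of the listed options, only leucine belongs to this group.

leucine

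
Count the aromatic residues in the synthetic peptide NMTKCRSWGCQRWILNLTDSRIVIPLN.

F, W, and Y each carry an aromatic ring on the side chain.
Matching residues: W8, W13.

2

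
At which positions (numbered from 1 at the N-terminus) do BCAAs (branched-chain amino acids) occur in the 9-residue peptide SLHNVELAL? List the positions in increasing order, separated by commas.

2, 5, 7, 9

Valine (V), leucine (L), and isoleucine (I) are the branched-chain amino acids.
Matching residues: L2, V5, L7, L9.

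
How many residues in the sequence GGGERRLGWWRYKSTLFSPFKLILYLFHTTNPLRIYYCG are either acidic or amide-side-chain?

Acidic: D, E. Amide-side-chain: N, Q.
Acidic residues here: E4 (1).
Amide-side-chain residues here: N31 (1).
The two groups share no amino acid, so total = 1 + 1 = 2.

2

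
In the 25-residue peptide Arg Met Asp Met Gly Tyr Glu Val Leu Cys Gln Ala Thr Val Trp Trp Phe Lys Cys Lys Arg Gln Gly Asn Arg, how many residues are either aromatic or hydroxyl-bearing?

Aromatic: F, W, Y. Hydroxyl-bearing: S, T, Y.
Aromatic residues here: Tyr6, Trp15, Trp16, Phe17 (4).
Hydroxyl-bearing residues here: Tyr6, Thr13 (2).
Y is in both groups, so the 1 Y residue must not be double-counted.
Total = 4 + 2 − 1 = 5.

5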